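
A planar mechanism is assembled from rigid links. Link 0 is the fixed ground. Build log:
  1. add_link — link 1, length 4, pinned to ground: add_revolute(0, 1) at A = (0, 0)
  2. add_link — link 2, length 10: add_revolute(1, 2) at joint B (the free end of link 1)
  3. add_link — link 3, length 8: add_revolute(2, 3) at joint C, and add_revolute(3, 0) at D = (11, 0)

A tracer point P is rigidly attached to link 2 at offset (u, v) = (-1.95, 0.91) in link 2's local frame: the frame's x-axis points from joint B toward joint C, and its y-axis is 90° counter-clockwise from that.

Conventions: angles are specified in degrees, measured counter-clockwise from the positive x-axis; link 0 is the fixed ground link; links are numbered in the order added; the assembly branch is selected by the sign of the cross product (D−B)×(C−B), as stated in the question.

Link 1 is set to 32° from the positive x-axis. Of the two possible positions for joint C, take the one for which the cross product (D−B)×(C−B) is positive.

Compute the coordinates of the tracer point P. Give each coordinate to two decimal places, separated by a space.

A=(0,0), D=(11.00,0)
B = A + 4.00·(cos32°, sin32°) = (3.3922, 2.1197)
|BD| = 7.8976
circle(B,10.00) ∩ circle(D,8.00): a=6.2280, h=7.8238
  candidates: C₊=(11.4915,7.9849) cross=61.789; C₋=(7.2918,-7.0887) cross=-61.789
  branch + wants cross > 0 → take C=(11.4915,7.9849) (cross=61.789)
ex = (C−B)/|BC| = (0.8099,0.5865); ey = (-0.5865,0.8099)
P = B + -1.95·ex + 0.91·ey = (1.2791,1.7130)

1.28 1.71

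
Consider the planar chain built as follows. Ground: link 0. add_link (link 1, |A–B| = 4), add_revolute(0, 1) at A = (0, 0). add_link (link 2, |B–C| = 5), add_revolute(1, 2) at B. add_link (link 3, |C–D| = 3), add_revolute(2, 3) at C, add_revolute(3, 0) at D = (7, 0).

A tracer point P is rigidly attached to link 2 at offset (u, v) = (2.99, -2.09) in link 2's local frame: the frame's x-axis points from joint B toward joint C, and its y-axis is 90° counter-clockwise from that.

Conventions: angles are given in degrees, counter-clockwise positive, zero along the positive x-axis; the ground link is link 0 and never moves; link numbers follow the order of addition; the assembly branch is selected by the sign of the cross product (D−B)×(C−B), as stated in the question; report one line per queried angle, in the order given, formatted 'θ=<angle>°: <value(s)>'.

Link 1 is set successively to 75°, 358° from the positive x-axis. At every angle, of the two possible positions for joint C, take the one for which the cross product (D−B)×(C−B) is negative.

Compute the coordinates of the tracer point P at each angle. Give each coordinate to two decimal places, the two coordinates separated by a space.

A=(0,0), D=(7.00,0)
θ=75°: B = A + 4.00·(cos75°, sin75°) = (1.0353, 3.8637)
θ=75°: |BD| = 7.1068
θ=75°: circle(B,5.00) ∩ circle(D,3.00): a=4.6791, h=1.7625
θ=75°:   candidates: C₊=(5.9206,2.7991) cross=12.525; C₋=(4.0042,-0.1594) cross=-12.525
θ=75°:   branch - wants cross < 0 → take C=(4.0042,-0.1594) (cross=-12.525)
θ=75°: ex = (C−B)/|BC| = (0.5938,-0.8046); ey = (0.8046,0.5938)
θ=75°: P = B + 2.99·ex + -2.09·ey = (1.1291,0.2169)
θ=358°: B = A + 4.00·(cos358°, sin358°) = (3.9976, -0.1396)
θ=358°: |BD| = 3.0057
θ=358°: circle(B,5.00) ∩ circle(D,3.00): a=4.1645, h=2.7672
θ=358°:   candidates: C₊=(8.0290,2.8180) cross=8.317; C₋=(8.2861,-2.7104) cross=-8.317
θ=358°:   branch - wants cross < 0 → take C=(8.2861,-2.7104) (cross=-8.317)
θ=358°: ex = (C−B)/|BC| = (0.8577,-0.5142); ey = (0.5142,0.8577)
θ=358°: P = B + 2.99·ex + -2.09·ey = (5.4875,-3.4695)

θ=75°: 1.13 0.22
θ=358°: 5.49 -3.47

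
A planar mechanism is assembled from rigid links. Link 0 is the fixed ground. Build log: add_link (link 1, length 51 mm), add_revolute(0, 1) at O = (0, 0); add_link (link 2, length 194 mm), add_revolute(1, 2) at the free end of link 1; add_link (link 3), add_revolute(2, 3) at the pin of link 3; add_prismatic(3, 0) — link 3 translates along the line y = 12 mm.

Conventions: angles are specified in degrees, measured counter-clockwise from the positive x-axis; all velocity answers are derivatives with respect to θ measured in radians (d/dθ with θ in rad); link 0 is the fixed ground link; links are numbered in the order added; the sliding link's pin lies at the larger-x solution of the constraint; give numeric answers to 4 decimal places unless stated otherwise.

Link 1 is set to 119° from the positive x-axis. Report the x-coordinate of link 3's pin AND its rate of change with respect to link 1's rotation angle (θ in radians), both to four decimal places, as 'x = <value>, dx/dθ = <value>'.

geometry: r = 51 mm, L = 194 mm, e = 12 mm
crank pin P = (r cos θ, r sin θ) = (-24.725291, 44.605605)
h = r sin θ − e = 44.605605 − 12 = 32.605605
x = r cos θ + √(L² − h²) = -24.725291 + 191.240358 = 166.515067
dx/dθ = −r sin θ − h·r cos θ/√(L² − h²) (θ in radians; h = 32.605605) = -40.390056

x = 166.5151, dx/dθ = -40.3901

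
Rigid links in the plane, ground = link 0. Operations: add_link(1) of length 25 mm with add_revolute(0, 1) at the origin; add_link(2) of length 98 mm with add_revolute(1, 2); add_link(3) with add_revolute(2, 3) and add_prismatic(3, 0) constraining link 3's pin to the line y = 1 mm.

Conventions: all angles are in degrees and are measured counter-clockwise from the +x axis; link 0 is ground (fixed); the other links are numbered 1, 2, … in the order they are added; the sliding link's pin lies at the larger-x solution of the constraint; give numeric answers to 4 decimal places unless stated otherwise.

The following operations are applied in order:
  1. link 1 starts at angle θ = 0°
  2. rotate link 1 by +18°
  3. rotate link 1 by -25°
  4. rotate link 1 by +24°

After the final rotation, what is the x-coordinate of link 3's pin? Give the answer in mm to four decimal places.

geometry: r = 25 mm, L = 98 mm, e = 1 mm; θ starts at 0°
rotate link 1 by +18°: θ ← 0° +18° = 18°
rotate link 1 by -25°: θ ← 18° -25° = -7°
rotate link 1 by +24°: θ ← -7° +24° = 17°
crank pin P = (r cos θ, r sin θ) = (23.907619, 7.309293)
h = r sin θ − e = 7.309293 − 1 = 6.309293
x = r cos θ + √(L² − h²) = 23.907619 + 97.796691 = 121.704310

121.7043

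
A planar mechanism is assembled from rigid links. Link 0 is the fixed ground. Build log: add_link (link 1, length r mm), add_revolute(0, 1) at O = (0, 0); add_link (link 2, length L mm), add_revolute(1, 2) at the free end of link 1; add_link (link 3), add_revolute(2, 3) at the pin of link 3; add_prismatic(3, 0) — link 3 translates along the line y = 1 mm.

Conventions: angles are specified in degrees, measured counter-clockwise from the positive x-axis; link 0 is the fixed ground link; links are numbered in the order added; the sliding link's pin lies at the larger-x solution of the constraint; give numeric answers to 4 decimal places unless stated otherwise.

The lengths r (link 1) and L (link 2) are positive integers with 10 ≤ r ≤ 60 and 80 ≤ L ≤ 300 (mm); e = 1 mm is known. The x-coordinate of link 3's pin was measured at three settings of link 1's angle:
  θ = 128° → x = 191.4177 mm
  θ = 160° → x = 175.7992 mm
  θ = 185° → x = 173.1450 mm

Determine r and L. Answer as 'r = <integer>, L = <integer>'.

constraint per measurement: (x − r cos θ)² + (r sin θ − e)² = L²
subtracting the θ₁ and θ₂ equations cancels the r² and L² terms:
r = (x₁² − x₂²) / (2[(x₁cos θ₁ + e sin θ₁) − (x₂cos θ₂ + e sin θ₂)]) = 60.0001 → r = 60
L² = (x₁ − r cos θ₁)² + (r sin θ₁ − e)² = 54288.9950 → L = 233.0000 → L = 233
check at θ₃=185°: x = 173.1450 (printed 173.1450) ✓

r = 60, L = 233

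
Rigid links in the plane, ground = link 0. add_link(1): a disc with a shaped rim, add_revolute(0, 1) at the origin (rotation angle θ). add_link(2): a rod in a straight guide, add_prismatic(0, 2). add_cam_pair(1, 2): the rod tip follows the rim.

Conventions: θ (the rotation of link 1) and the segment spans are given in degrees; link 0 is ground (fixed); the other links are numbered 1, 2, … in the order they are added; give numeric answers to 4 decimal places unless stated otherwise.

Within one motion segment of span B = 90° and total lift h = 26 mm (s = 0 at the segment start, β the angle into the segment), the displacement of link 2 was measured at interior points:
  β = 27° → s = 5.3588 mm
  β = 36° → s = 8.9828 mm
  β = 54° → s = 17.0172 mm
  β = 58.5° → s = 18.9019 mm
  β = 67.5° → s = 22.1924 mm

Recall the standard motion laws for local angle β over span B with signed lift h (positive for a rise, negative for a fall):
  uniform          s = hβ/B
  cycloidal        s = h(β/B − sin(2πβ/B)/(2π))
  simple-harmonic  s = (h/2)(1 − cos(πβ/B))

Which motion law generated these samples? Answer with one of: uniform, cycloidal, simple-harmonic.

candidates at β/B = r: uniform s = h·r (linear in β); cycloidal s = h·(r − sin(2πr)/(2π)); simple-harmonic s = (h/2)(1 − cos(πr))
β=27°: printed 5.3588 | uniform 7.8000, cycloidal 3.8645, simple-harmonic 5.3588
β=36°: printed 8.9828 | uniform 10.4000, cycloidal 7.9677, simple-harmonic 8.9828
β=54°: printed 17.0172 | uniform 15.6000, cycloidal 18.0323, simple-harmonic 17.0172
β=58.5°: printed 18.9019 | uniform 16.9000, cycloidal 20.2477, simple-harmonic 18.9019
β=67.5°: printed 22.1924 | uniform 19.5000, cycloidal 23.6380, simple-harmonic 22.1924
only one law matches every sample → simple-harmonic

simple-harmonic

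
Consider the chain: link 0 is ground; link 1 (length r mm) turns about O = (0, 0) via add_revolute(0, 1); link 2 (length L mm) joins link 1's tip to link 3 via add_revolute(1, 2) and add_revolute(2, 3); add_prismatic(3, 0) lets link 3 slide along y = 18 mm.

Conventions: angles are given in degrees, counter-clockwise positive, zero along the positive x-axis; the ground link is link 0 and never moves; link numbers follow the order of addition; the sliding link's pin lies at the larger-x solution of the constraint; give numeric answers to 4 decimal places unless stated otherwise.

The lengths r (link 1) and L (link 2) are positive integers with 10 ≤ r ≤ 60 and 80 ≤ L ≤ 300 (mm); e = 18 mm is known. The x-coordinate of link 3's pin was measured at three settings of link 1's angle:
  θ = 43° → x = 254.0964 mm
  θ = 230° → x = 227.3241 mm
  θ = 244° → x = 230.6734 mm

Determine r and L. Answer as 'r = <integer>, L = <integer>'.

constraint per measurement: (x − r cos θ)² + (r sin θ − e)² = L²
subtracting the θ₁ and θ₂ equations cancels the r² and L² terms:
r = (x₁² − x₂²) / (2[(x₁cos θ₁ + e sin θ₁) − (x₂cos θ₂ + e sin θ₂)]) = 18.0000 → r = 18
L² = (x₁ − r cos θ₁)² + (r sin θ₁ − e)² = 58081.0092 → L = 241.0000 → L = 241
check at θ₃=244°: x = 230.6734 (printed 230.6734) ✓

r = 18, L = 241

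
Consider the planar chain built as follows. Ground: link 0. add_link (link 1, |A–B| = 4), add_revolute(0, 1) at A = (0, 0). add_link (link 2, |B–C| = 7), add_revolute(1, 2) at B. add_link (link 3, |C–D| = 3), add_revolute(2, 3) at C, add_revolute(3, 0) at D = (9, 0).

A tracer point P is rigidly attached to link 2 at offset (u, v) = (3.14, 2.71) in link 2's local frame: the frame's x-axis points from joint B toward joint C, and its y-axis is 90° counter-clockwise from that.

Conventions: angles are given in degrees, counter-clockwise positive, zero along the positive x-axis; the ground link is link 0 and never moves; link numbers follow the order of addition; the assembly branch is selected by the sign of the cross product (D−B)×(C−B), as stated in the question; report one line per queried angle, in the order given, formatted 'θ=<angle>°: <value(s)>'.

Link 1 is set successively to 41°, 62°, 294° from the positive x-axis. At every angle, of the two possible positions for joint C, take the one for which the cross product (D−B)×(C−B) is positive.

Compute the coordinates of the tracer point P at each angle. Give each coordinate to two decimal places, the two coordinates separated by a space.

A=(0,0), D=(9.00,0)
θ=41°: B = A + 4.00·(cos41°, sin41°) = (3.0188, 2.6242)
θ=41°: |BD| = 6.5315
θ=41°: circle(B,7.00) ∩ circle(D,3.00): a=6.3278, h=2.9931
θ=41°:   candidates: C₊=(10.0160,2.8227) cross=19.549; C₋=(7.6109,-2.6590) cross=-19.549
θ=41°:   branch + wants cross > 0 → take C=(10.0160,2.8227) (cross=19.549)
θ=41°: ex = (C−B)/|BC| = (0.9996,0.0284); ey = (-0.0284,0.9996)
θ=41°: P = B + 3.14·ex + 2.71·ey = (6.0807,5.4222)
θ=62°: B = A + 4.00·(cos62°, sin62°) = (1.8779, 3.5318)
θ=62°: |BD| = 7.9497
θ=62°: circle(B,7.00) ∩ circle(D,3.00): a=6.4907, h=2.6213
θ=62°:   candidates: C₊=(8.8574,2.9966) cross=20.839; C₋=(6.5283,-1.7002) cross=-20.839
θ=62°:   branch + wants cross > 0 → take C=(8.8574,2.9966) (cross=20.839)
θ=62°: ex = (C−B)/|BC| = (0.9971,-0.0765); ey = (0.0765,0.9971)
θ=62°: P = B + 3.14·ex + 2.71·ey = (5.2159,5.9938)
θ=294°: B = A + 4.00·(cos294°, sin294°) = (1.6269, -3.6542)
θ=294°: |BD| = 8.2289
θ=294°: circle(B,7.00) ∩ circle(D,3.00): a=6.5449, h=2.4828
θ=294°:   candidates: C₊=(6.3886,1.4767) cross=20.430; C₋=(8.5937,-2.9724) cross=-20.430
θ=294°:   branch + wants cross > 0 → take C=(6.3886,1.4767) (cross=20.430)
θ=294°: ex = (C−B)/|BC| = (0.6802,0.7330); ey = (-0.7330,0.6802)
θ=294°: P = B + 3.14·ex + 2.71·ey = (1.7765,0.4909)

θ=41°: 6.08 5.42
θ=62°: 5.22 5.99
θ=294°: 1.78 0.49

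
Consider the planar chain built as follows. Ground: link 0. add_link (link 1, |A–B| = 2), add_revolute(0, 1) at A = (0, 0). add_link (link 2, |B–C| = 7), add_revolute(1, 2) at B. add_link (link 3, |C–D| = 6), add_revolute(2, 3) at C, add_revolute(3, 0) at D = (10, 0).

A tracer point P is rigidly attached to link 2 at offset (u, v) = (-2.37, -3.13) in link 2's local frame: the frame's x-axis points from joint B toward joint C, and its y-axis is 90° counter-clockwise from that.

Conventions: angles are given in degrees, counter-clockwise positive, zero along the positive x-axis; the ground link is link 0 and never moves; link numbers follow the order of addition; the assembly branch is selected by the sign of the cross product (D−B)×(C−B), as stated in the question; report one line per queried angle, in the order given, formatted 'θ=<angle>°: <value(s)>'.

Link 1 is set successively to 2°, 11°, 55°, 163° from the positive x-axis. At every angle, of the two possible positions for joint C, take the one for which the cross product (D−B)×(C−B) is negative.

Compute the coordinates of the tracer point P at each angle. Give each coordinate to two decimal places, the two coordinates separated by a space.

A=(0,0), D=(10.00,0)
θ=2°: B = A + 2.00·(cos2°, sin2°) = (1.9988, 0.0698)
θ=2°: |BD| = 8.0015
θ=2°: circle(B,7.00) ∩ circle(D,6.00): a=4.8131, h=5.0827
θ=2°:   candidates: C₊=(6.8560,5.1103) cross=40.669; C₋=(6.7674,-5.0547) cross=-40.669
θ=2°:   branch - wants cross < 0 → take C=(6.7674,-5.0547) (cross=-40.669)
θ=2°: ex = (C−B)/|BC| = (0.6812,-0.7321); ey = (0.7321,0.6812)
θ=2°: P = B + -2.37·ex + -3.13·ey = (-1.9071,-0.3274)
θ=11°: B = A + 2.00·(cos11°, sin11°) = (1.9633, 0.3816)
θ=11°: |BD| = 8.0458
θ=11°: circle(B,7.00) ∩ circle(D,6.00): a=4.8308, h=5.0659
θ=11°:   candidates: C₊=(7.0289,5.2127) cross=40.759; C₋=(6.5483,-4.9077) cross=-40.759
θ=11°:   branch - wants cross < 0 → take C=(6.5483,-4.9077) (cross=-40.759)
θ=11°: ex = (C−B)/|BC| = (0.6550,-0.7556); ey = (0.7556,0.6550)
θ=11°: P = B + -2.37·ex + -3.13·ey = (-1.9542,0.1223)
θ=55°: B = A + 2.00·(cos55°, sin55°) = (1.1472, 1.6383)
θ=55°: |BD| = 9.0032
θ=55°: circle(B,7.00) ∩ circle(D,6.00): a=5.2235, h=4.6599
θ=55°:   candidates: C₊=(7.1314,5.2699) cross=41.954; C₋=(5.4355,-3.8943) cross=-41.954
θ=55°:   branch - wants cross < 0 → take C=(5.4355,-3.8943) (cross=-41.954)
θ=55°: ex = (C−B)/|BC| = (0.6126,-0.7904); ey = (0.7904,0.6126)
θ=55°: P = B + -2.37·ex + -3.13·ey = (-2.7786,1.5940)
θ=163°: B = A + 2.00·(cos163°, sin163°) = (-1.9126, 0.5847)
θ=163°: |BD| = 11.9270
θ=163°: circle(B,7.00) ∩ circle(D,6.00): a=6.5085, h=2.5768
θ=163°:   candidates: C₊=(4.7144,2.8394) cross=30.733; C₋=(4.4617,-2.3081) cross=-30.733
θ=163°:   branch - wants cross < 0 → take C=(4.4617,-2.3081) (cross=-30.733)
θ=163°: ex = (C−B)/|BC| = (0.9106,-0.4133); ey = (0.4133,0.9106)
θ=163°: P = B + -2.37·ex + -3.13·ey = (-5.3643,-1.2861)

θ=2°: -1.91 -0.33
θ=11°: -1.95 0.12
θ=55°: -2.78 1.59
θ=163°: -5.36 -1.29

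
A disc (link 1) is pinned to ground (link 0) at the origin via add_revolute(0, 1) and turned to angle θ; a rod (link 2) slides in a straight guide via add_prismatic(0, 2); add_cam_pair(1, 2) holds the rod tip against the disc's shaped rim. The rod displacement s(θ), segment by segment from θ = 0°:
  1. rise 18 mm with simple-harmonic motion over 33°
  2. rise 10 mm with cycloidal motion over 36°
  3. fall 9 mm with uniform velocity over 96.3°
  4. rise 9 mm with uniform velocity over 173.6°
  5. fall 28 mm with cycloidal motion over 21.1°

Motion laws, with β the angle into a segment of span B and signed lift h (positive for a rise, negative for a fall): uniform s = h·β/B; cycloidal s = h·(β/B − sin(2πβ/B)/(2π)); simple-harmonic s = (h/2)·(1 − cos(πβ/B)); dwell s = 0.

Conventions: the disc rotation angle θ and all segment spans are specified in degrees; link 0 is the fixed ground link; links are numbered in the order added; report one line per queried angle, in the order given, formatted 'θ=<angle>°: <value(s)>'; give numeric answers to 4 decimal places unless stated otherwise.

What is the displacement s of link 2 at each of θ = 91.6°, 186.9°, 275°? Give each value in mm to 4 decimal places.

segment 1 (0° to 33°, simple-harmonic, h = 18) is passed completely: s = 0.0000 + (18) = 18.0000
segment 2 (33° to 69°, cycloidal, h = 10) is passed completely: s = 18.0000 + (10) = 28.0000
θ = 91.6° falls in segment 3 (69° to 165.3°, uniform, h = -9): β = 91.6 − 69 = 22.6°, B = 96.3°; Δs = -9·22.6/96.3 = -2.1121; s = 28.0000 − 2.1121 = 25.8879
segment 3 (69° to 165.3°, uniform, h = -9) is passed completely: s = 28.0000 + (-9) = 19.0000
θ = 186.9° falls in segment 4 (165.3° to 338.9°, uniform, h = 9): β = 186.9 − 165.3 = 21.6°, B = 173.6°; Δs = 9·21.6/173.6 = 1.1198; s = 19.0000 + 1.1198 = 20.1198
θ = 275° falls in segment 4 (165.3° to 338.9°, uniform, h = 9): β = 275 − 165.3 = 109.7°, B = 173.6°; Δs = 9·109.7/173.6 = 5.6872; s = 19.0000 + 5.6872 = 24.6872

θ=91.6°: 25.8879
θ=186.9°: 20.1198
θ=275°: 24.6872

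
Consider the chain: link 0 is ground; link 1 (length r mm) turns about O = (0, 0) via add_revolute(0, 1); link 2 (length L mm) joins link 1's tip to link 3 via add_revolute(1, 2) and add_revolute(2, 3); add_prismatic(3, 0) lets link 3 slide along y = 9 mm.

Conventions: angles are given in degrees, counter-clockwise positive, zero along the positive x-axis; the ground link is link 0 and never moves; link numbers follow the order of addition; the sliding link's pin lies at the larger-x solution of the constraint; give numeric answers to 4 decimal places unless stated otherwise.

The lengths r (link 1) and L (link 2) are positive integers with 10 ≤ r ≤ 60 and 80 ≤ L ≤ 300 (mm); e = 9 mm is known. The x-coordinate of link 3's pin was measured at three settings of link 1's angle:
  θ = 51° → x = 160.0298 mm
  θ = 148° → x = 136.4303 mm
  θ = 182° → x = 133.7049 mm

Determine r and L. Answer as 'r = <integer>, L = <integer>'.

constraint per measurement: (x − r cos θ)² + (r sin θ − e)² = L²
subtracting the θ₁ and θ₂ equations cancels the r² and L² terms:
r = (x₁² − x₂²) / (2[(x₁cos θ₁ + e sin θ₁) − (x₂cos θ₂ + e sin θ₂)]) = 16.0000 → r = 16
L² = (x₁ − r cos θ₁)² + (r sin θ₁ − e)² = 22499.9983 → L = 150.0000 → L = 150
check at θ₃=182°: x = 133.7049 (printed 133.7049) ✓

r = 16, L = 150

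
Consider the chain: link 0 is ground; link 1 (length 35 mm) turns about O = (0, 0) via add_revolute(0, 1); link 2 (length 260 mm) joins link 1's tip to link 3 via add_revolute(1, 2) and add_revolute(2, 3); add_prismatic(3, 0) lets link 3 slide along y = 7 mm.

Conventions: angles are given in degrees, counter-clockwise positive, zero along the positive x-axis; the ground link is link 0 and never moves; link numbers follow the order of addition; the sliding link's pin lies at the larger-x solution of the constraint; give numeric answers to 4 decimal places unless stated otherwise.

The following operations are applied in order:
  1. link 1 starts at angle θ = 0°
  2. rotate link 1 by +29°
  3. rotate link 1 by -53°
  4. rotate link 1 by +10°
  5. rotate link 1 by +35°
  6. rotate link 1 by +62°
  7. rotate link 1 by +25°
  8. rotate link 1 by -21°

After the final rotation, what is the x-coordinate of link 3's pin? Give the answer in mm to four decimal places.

geometry: r = 35 mm, L = 260 mm, e = 7 mm; θ starts at 0°
rotate link 1 by +29°: θ ← 0° +29° = 29°
rotate link 1 by -53°: θ ← 29° -53° = -24°
rotate link 1 by +10°: θ ← -24° +10° = -14°
rotate link 1 by +35°: θ ← -14° +35° = 21°
rotate link 1 by +62°: θ ← 21° +62° = 83°
rotate link 1 by +25°: θ ← 83° +25° = 108°
rotate link 1 by -21°: θ ← 108° -21° = 87°
crank pin P = (r cos θ, r sin θ) = (1.831758, 34.952034)
h = r sin θ − e = 34.952034 − 7 = 27.952034
x = r cos θ + √(L² − h²) = 1.831758 + 258.493102 = 260.324861

260.3249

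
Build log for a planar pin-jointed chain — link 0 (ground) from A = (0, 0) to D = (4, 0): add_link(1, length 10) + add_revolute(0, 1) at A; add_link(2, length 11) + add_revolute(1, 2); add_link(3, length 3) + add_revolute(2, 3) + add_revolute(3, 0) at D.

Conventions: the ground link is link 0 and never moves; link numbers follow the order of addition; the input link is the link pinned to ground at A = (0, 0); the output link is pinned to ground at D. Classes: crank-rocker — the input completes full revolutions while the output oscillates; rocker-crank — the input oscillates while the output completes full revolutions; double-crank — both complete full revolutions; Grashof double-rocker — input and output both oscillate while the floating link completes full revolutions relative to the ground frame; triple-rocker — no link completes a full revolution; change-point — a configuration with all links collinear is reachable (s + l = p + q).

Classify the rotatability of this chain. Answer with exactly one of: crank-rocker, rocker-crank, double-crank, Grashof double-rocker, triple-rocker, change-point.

lengths: ground=4, input=10, coupler=11, output=3
sorted: s=3 (shortest), l=11 (longest), p+q=14
s + l = 14 vs p + q = 14
s + l = p + q → change-point (collinear configuration reachable)

change-point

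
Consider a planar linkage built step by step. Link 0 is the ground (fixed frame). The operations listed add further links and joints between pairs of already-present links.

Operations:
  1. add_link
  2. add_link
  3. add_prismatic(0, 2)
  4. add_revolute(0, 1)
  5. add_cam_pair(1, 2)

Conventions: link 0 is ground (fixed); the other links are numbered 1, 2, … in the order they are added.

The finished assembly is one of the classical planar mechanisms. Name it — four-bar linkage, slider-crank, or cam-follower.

links: 3 (incl. ground); joints: 1 revolute, 1 prismatic, 1 higher (cam) pair, forming one closed loop
3 links, revolute + prismatic + higher pair in one loop → cam-follower

cam-follower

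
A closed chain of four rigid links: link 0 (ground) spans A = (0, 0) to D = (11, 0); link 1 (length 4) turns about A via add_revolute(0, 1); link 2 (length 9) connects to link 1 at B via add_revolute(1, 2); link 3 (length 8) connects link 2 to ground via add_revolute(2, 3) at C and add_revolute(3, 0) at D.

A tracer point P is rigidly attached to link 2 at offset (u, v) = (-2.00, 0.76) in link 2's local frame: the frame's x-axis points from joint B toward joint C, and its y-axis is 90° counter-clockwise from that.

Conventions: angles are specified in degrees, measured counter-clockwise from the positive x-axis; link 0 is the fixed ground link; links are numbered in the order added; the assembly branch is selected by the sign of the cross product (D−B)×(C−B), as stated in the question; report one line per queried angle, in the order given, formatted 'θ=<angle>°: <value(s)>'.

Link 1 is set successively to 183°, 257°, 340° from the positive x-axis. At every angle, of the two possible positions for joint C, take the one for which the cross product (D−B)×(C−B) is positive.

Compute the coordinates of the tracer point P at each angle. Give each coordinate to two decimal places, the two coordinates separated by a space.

A=(0,0), D=(11.00,0)
θ=183°: B = A + 4.00·(cos183°, sin183°) = (-3.9945, -0.2093)
θ=183°: |BD| = 14.9960
θ=183°: circle(B,9.00) ∩ circle(D,8.00): a=8.0648, h=3.9949
θ=183°:   candidates: C₊=(4.0137,3.8977) cross=59.907; C₋=(4.1253,-4.0912) cross=-59.907
θ=183°:   branch + wants cross > 0 → take C=(4.0137,3.8977) (cross=59.907)
θ=183°: ex = (C−B)/|BC| = (0.8898,0.4563); ey = (-0.4563,0.8898)
θ=183°: P = B + -2.00·ex + 0.76·ey = (-6.1209,-0.4458)
θ=257°: B = A + 4.00·(cos257°, sin257°) = (-0.8998, -3.8975)
θ=257°: |BD| = 12.5218
θ=257°: circle(B,9.00) ∩ circle(D,8.00): a=6.9397, h=5.7306
θ=257°:   candidates: C₊=(3.9115,3.7085) cross=71.758; C₋=(7.4789,-7.1834) cross=-71.758
θ=257°:   branch + wants cross > 0 → take C=(3.9115,3.7085) (cross=71.758)
θ=257°: ex = (C−B)/|BC| = (0.5346,0.8451); ey = (-0.8451,0.5346)
θ=257°: P = B + -2.00·ex + 0.76·ey = (-2.6113,-5.1814)
θ=340°: B = A + 4.00·(cos340°, sin340°) = (3.7588, -1.3681)
θ=340°: |BD| = 7.3693
θ=340°: circle(B,9.00) ∩ circle(D,8.00): a=4.8381, h=7.5890
θ=340°:   candidates: C₊=(7.1039,6.9872) cross=55.926; C₋=(9.9216,-7.9270) cross=-55.926
θ=340°:   branch + wants cross > 0 → take C=(7.1039,6.9872) (cross=55.926)
θ=340°: ex = (C−B)/|BC| = (0.3717,0.9284); ey = (-0.9284,0.3717)
θ=340°: P = B + -2.00·ex + 0.76·ey = (2.3099,-2.9423)

θ=183°: -6.12 -0.45
θ=257°: -2.61 -5.18
θ=340°: 2.31 -2.94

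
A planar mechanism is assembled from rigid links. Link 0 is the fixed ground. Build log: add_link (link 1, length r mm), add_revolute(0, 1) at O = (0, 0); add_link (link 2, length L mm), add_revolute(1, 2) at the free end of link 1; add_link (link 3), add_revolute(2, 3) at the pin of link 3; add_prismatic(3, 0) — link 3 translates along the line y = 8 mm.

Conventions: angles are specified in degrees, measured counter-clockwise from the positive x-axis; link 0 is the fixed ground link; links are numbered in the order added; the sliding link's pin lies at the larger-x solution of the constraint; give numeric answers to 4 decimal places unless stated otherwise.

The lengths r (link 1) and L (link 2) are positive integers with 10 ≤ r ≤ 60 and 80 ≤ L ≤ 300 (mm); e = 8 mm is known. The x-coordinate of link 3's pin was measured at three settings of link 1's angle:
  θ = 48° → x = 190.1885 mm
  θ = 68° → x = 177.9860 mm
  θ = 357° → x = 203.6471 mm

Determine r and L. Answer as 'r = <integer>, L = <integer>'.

constraint per measurement: (x − r cos θ)² + (r sin θ − e)² = L²
subtracting the θ₁ and θ₂ equations cancels the r² and L² terms:
r = (x₁² − x₂²) / (2[(x₁cos θ₁ + e sin θ₁) − (x₂cos θ₂ + e sin θ₂)]) = 37.9999 → r = 38
L² = (x₁ − r cos θ₁)² + (r sin θ₁ − e)² = 27556.0016 → L = 166.0000 → L = 166
check at θ₃=357°: x = 203.6471 (printed 203.6471) ✓

r = 38, L = 166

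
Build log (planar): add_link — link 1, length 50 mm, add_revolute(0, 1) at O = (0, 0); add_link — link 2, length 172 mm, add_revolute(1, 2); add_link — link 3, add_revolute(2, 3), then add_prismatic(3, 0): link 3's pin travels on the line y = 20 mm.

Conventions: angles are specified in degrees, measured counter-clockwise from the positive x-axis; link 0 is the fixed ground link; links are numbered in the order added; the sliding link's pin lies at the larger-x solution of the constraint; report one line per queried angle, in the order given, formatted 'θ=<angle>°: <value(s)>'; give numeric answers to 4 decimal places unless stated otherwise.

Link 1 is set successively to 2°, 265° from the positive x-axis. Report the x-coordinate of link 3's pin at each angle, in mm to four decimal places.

geometry: r = 50 mm, L = 172 mm, e = 20 mm
θ=2°: crank pin P = (r cos θ, r sin θ) = (49.969541, 1.744975)
θ=2°: h = r sin θ − e = 1.744975 − 20 = -18.255025
θ=2°: x = r cos θ + √(L² − h²) = 49.969541 + 171.028518 = 220.998060
θ=265°: crank pin P = (r cos θ, r sin θ) = (-4.357787, -49.809735)
θ=265°: h = r sin θ − e = -49.809735 − 20 = -69.809735
θ=265°: x = r cos θ + √(L² − h²) = -4.357787 + 157.196059 = 152.838272

θ=2°: 220.9981
θ=265°: 152.8383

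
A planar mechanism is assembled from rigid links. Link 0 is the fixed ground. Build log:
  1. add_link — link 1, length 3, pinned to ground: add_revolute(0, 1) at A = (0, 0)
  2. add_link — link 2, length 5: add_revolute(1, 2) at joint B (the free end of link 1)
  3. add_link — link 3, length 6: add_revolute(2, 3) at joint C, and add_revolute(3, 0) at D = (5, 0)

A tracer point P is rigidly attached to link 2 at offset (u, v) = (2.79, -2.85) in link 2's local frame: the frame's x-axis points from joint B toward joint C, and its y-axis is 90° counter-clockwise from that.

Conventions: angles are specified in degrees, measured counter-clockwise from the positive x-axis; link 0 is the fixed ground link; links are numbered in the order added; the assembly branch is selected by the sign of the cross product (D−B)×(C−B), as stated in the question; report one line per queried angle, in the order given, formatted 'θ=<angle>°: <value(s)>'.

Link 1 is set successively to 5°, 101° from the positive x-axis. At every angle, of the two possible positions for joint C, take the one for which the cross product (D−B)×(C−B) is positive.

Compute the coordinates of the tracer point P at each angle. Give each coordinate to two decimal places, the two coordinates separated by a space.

A=(0,0), D=(5.00,0)
θ=5°: B = A + 3.00·(cos5°, sin5°) = (2.9886, 0.2615)
θ=5°: |BD| = 2.0283
θ=5°: circle(B,5.00) ∩ circle(D,6.00): a=-1.6974, h=4.7031
θ=5°:   candidates: C₊=(1.9116,5.1441) cross=9.539; C₋=(0.6991,-4.1835) cross=-9.539
θ=5°:   branch + wants cross > 0 → take C=(1.9116,5.1441) (cross=9.539)
θ=5°: ex = (C−B)/|BC| = (-0.2154,0.9765); ey = (-0.9765,-0.2154)
θ=5°: P = B + 2.79·ex + -2.85·ey = (5.1707,3.5999)
θ=101°: B = A + 3.00·(cos101°, sin101°) = (-0.5724, 2.9449)
θ=101°: |BD| = 6.3027
θ=101°: circle(B,5.00) ∩ circle(D,6.00): a=2.2787, h=4.4506
θ=101°:   candidates: C₊=(3.5217,5.8150) cross=28.051; C₋=(-0.6372,-2.0547) cross=-28.051
θ=101°:   branch + wants cross > 0 → take C=(3.5217,5.8150) (cross=28.051)
θ=101°: ex = (C−B)/|BC| = (0.8188,0.5740); ey = (-0.5740,0.8188)
θ=101°: P = B + 2.79·ex + -2.85·ey = (3.3481,2.2128)

θ=5°: 5.17 3.60
θ=101°: 3.35 2.21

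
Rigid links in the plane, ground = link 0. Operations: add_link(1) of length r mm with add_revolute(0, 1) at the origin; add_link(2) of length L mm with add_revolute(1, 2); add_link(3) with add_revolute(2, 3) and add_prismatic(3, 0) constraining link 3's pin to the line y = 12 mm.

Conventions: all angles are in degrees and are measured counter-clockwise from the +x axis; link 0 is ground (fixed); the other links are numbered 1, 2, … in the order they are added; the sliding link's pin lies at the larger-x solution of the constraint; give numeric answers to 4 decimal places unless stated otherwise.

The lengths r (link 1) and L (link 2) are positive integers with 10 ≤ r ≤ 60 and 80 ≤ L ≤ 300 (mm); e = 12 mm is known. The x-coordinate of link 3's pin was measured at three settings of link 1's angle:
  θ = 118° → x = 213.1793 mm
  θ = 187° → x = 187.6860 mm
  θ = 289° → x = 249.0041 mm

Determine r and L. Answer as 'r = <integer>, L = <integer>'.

constraint per measurement: (x − r cos θ)² + (r sin θ − e)² = L²
subtracting the θ₁ and θ₂ equations cancels the r² and L² terms:
r = (x₁² − x₂²) / (2[(x₁cos θ₁ + e sin θ₁) − (x₂cos θ₂ + e sin θ₂)]) = 52.0000 → r = 52
L² = (x₁ − r cos θ₁)² + (r sin θ₁ − e)² = 57599.9837 → L = 240.0000 → L = 240
check at θ₃=289°: x = 249.0041 (printed 249.0041) ✓

r = 52, L = 240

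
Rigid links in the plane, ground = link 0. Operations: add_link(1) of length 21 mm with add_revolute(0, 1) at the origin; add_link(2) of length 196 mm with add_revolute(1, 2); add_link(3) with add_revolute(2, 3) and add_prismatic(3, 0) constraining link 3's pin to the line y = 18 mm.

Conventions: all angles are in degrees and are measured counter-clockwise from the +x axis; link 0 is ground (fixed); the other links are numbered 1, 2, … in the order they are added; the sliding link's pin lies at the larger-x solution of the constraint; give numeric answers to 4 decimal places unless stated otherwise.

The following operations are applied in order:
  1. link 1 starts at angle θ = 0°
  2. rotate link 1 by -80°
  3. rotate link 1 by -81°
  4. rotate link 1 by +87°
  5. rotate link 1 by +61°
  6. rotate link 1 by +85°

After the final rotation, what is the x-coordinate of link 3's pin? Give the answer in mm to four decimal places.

geometry: r = 21 mm, L = 196 mm, e = 18 mm; θ starts at 0°
rotate link 1 by -80°: θ ← 0° -80° = -80°
rotate link 1 by -81°: θ ← -80° -81° = -161°
rotate link 1 by +87°: θ ← -161° +87° = -74°
rotate link 1 by +61°: θ ← -74° +61° = -13°
rotate link 1 by +85°: θ ← -13° +85° = 72°
crank pin P = (r cos θ, r sin θ) = (6.489357, 19.972187)
h = r sin θ − e = 19.972187 − 18 = 1.972187
x = r cos θ + √(L² − h²) = 6.489357 + 195.990078 = 202.479434

202.4794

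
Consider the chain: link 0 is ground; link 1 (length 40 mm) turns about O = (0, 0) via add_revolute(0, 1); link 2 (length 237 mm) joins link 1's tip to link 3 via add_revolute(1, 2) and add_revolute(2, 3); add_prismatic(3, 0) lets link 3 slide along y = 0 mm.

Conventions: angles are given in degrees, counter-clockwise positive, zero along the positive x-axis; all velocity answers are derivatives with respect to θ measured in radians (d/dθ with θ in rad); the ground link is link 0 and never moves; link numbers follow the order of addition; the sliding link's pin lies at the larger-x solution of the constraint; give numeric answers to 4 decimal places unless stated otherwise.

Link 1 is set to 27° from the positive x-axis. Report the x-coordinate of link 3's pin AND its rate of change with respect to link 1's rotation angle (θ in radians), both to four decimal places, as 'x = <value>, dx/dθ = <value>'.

geometry: r = 40 mm, L = 237 mm, e = 0 mm
crank pin P = (r cos θ, r sin θ) = (35.640261, 18.159620)
h = r sin θ − e = 18.159620 − 0 = 18.159620
x = r cos θ + √(L² − h²) = 35.640261 + 236.303255 = 271.943516
dx/dθ = −r sin θ − h·r cos θ/√(L² − h²) (θ in radians; h = 18.159620) = -20.898531

x = 271.9435, dx/dθ = -20.8985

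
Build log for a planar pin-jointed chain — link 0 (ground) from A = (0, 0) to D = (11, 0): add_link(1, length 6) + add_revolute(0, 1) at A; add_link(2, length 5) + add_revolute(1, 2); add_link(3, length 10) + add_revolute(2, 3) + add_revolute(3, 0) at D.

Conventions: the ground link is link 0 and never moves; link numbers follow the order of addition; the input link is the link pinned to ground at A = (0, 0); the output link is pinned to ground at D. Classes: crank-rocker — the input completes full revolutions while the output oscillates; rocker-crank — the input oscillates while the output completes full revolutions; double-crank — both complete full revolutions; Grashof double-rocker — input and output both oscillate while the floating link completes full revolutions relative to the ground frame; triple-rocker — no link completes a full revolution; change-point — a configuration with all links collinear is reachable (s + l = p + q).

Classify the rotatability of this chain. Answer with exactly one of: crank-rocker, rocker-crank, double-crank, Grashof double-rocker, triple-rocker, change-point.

lengths: ground=11, input=6, coupler=5, output=10
sorted: s=5 (shortest), l=11 (longest), p+q=16
s + l = 16 vs p + q = 16
s + l = p + q → change-point (collinear configuration reachable)

change-point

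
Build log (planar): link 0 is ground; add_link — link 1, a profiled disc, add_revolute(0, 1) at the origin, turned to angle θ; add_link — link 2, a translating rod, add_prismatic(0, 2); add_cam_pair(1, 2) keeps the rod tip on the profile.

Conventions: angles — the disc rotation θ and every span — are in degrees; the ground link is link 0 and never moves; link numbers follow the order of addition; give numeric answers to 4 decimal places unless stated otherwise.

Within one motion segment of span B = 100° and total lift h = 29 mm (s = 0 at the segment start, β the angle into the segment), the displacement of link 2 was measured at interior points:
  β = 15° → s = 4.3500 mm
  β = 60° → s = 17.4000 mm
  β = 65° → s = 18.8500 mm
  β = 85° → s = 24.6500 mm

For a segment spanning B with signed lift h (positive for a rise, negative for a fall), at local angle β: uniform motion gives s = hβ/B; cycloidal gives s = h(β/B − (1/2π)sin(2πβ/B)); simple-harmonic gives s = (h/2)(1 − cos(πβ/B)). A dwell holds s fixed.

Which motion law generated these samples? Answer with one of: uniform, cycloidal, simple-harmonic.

candidates at β/B = r: uniform s = h·r (linear in β); cycloidal s = h·(r − sin(2πr)/(2π)); simple-harmonic s = (h/2)(1 − cos(πr))
β=15°: printed 4.3500 | uniform 4.3500, cycloidal 0.6160, simple-harmonic 1.5804
β=60°: printed 17.4000 | uniform 17.4000, cycloidal 20.1129, simple-harmonic 18.9807
β=65°: printed 18.8500 | uniform 18.8500, cycloidal 22.5840, simple-harmonic 21.0829
β=85°: printed 24.6500 | uniform 24.6500, cycloidal 28.3840, simple-harmonic 27.4196
only one law matches every sample → uniform

uniform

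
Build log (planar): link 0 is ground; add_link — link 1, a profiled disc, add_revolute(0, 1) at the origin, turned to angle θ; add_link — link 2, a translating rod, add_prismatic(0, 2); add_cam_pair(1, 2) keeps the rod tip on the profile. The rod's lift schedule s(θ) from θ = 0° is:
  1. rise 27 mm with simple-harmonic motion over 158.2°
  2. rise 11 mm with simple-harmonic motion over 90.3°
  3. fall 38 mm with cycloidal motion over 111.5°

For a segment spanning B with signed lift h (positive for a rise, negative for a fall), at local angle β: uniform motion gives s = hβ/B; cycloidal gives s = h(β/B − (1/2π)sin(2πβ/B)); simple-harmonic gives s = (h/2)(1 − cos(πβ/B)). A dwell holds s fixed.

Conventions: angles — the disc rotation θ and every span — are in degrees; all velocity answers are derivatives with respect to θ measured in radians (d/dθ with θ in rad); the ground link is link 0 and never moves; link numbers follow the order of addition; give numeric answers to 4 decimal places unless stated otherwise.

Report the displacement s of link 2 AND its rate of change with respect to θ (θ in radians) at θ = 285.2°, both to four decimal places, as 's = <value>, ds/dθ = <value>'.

seg 1 [0°–158.2°] simple-harmonic, h=27: full span → s += 27 → s = 27.0000
seg 2 [158.2°–248.5°] simple-harmonic, h=11: full span → s += 11 → s = 38.0000
seg 3 [248.5°–360°] cycloidal, h=-38: θ=285.2° here. β=36.7, B=111.5. -38·(0.3291 − sin(2π·0.3291)/(2π)) = -7.1923 → s = 30.8077
velocity in seg [248.5°–360°] (cycloidal), θ in radians: β = 36.7° = 0.6405 rad, B = 111.5° = 1.9460 rad; ds/dθ = (h/B)(1 − cos(2πβ/B)) = ((-38)/1.9460)(1 − cos(2π·0.3291)) = -28.842188 mm/rad

s = 30.8077, ds/dθ = -28.8422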